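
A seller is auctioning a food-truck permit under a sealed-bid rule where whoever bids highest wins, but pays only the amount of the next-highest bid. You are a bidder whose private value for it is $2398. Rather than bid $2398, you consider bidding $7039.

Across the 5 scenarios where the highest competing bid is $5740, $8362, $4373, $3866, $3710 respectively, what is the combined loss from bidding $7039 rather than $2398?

The deviation costs you only when the competing bid falls strictly between $2398 and $7039; elsewhere both bids give the same outcome.
$5740: truthful payoff $0, deviation payoff −$3342 → loss $3342.
$8362: outcomes coincide → loss $0.
$4373: truthful payoff $0, deviation payoff −$1975 → loss $1975.
$3866: truthful payoff $0, deviation payoff −$1468 → loss $1468.
$3710: truthful payoff $0, deviation payoff −$1312 → loss $1312.
Total loss = $3342 + $1975 + $1468 + $1312 = $8097.
Truthful bidding weakly dominates here: raising your bid can only win items priced above your value, and lowering it can only forfeit items priced below.

$8097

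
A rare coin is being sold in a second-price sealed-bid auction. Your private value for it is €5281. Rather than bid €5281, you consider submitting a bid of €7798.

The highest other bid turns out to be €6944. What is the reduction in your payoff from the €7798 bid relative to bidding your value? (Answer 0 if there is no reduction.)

€1663

Bidding your value €5281: you lose (since €5281 < €6944). Payoff €0.
Bidding €7798: you win and pay €6944. Payoff €5281 − €6944 = −€1663.
The competing bid €6944 lies between your value and your inflated bid, so overbidding wins an item priced above your value.
Loss from deviating = €0 − (−€1663) = €1663.
In a second-price auction your bid sets only whether you win, not what you pay, so bidding your true value is weakly dominant.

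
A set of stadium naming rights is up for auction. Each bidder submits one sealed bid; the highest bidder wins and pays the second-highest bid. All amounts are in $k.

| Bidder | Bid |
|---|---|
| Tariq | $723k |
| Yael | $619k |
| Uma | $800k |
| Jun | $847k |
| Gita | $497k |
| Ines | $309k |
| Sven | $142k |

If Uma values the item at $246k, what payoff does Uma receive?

Highest bid: Jun at $847k, so Jun wins.
Second-highest bid: Uma at $800k — that is the price the winner pays.
Uma did not win, so Uma pays nothing and receives nothing: payoff $0k.

$0k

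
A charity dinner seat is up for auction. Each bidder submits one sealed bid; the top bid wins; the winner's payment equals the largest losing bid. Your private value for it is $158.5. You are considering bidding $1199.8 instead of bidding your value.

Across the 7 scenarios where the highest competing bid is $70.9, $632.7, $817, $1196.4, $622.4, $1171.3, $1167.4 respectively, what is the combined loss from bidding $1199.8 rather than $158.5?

The deviation costs you only when the competing bid falls strictly between $158.5 and $1199.8; elsewhere both bids give the same outcome.
$70.9: outcomes coincide → loss $0.
$632.7: truthful payoff $0, deviation payoff −$474.2 → loss $474.2.
$817: truthful payoff $0, deviation payoff −$658.5 → loss $658.5.
$1196.4: truthful payoff $0, deviation payoff −$1037.9 → loss $1037.9.
$622.4: truthful payoff $0, deviation payoff −$463.9 → loss $463.9.
$1171.3: truthful payoff $0, deviation payoff −$1012.8 → loss $1012.8.
$1167.4: truthful payoff $0, deviation payoff −$1008.9 → loss $1008.9.
Total loss = $474.2 + $658.5 + $1037.9 + $463.9 + $1012.8 + $1008.9 = $4656.2.
In a second-price auction your bid sets only whether you win, not what you pay, so bidding your true value is weakly dominant.

$4656.2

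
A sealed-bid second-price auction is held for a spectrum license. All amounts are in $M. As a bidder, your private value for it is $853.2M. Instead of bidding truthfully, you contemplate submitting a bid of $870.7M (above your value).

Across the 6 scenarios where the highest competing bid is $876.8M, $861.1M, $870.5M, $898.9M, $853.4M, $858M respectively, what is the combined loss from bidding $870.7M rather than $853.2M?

The deviation costs you only when the competing bid falls strictly between $853.2M and $870.7M; elsewhere both bids give the same outcome.
$876.8M: outcomes coincide → loss $0M.
$861.1M: truthful payoff $0M, deviation payoff −$7.9M → loss $7.9M.
$870.5M: truthful payoff $0M, deviation payoff −$17.3M → loss $17.3M.
$898.9M: outcomes coincide → loss $0M.
$853.4M: truthful payoff $0M, deviation payoff −$0.2M → loss $0.2M.
$858M: truthful payoff $0M, deviation payoff −$4.8M → loss $4.8M.
Total loss = $7.9M + $17.3M + $0.2M + $4.8M = $30.2M.

$30.2M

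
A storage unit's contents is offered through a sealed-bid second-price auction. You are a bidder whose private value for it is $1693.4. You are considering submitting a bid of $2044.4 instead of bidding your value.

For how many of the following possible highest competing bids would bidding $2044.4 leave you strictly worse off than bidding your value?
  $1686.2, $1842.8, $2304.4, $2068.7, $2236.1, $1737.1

2

The deviation hurts exactly when the highest competing bid lies strictly between $1693.4 and $2044.4 — overbidding then wins at a price above your value.
$1686.2: below both → same outcome either way.
$1842.8: inside the interval → strictly worse (loss $149.4).
$2304.4: above both → same outcome either way.
$2068.7: above both → same outcome either way.
$2236.1: above both → same outcome either way.
$1737.1: inside the interval → strictly worse (loss $43.7).
Count: 2.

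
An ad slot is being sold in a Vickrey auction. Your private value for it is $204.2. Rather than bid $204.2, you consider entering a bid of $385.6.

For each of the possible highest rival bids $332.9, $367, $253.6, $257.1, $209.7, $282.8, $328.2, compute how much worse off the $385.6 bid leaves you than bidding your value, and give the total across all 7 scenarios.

The deviation costs you only when the competing bid falls strictly between $204.2 and $385.6; elsewhere both bids give the same outcome.
$332.9: truthful payoff $0, deviation payoff −$128.7 → loss $128.7.
$367: truthful payoff $0, deviation payoff −$162.8 → loss $162.8.
$253.6: truthful payoff $0, deviation payoff −$49.4 → loss $49.4.
$257.1: truthful payoff $0, deviation payoff −$52.9 → loss $52.9.
$209.7: truthful payoff $0, deviation payoff −$5.5 → loss $5.5.
$282.8: truthful payoff $0, deviation payoff −$78.6 → loss $78.6.
$328.2: truthful payoff $0, deviation payoff −$124 → loss $124.
Total loss = $128.7 + $162.8 + $49.4 + $52.9 + $5.5 + $78.6 + $124 = $601.9.

$601.9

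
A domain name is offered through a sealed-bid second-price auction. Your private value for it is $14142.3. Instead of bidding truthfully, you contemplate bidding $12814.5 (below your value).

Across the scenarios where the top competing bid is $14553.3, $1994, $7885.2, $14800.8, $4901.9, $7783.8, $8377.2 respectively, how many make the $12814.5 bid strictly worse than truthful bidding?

The deviation hurts exactly when the highest competing bid lies strictly between $12814.5 and $14142.3 — underbidding then forfeits a profitable win.
$14553.3: above both → same outcome either way.
$1994: below both → same outcome either way.
$7885.2: below both → same outcome either way.
$14800.8: above both → same outcome either way.
$4901.9: below both → same outcome either way.
$7783.8: below both → same outcome either way.
$8377.2: below both → same outcome either way.
Count: 0.

0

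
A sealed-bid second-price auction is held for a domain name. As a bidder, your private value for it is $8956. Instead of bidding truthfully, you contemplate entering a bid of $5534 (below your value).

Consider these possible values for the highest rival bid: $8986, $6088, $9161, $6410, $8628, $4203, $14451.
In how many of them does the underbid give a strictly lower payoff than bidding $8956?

The deviation hurts exactly when the highest competing bid lies strictly between $5534 and $8956 — underbidding then forfeits a profitable win.
$8986: above both → same outcome either way.
$6088: inside the interval → strictly worse (loss $2868).
$9161: above both → same outcome either way.
$6410: inside the interval → strictly worse (loss $2546).
$8628: inside the interval → strictly worse (loss $328).
$4203: below both → same outcome either way.
$14451: above both → same outcome either way.
Count: 3.

3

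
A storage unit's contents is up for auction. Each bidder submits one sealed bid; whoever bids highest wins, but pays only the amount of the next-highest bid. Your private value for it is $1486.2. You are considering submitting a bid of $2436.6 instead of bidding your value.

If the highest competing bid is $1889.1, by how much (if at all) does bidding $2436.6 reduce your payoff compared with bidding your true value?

$402.9

Bidding your value $1486.2: you lose (since $1486.2 < $1889.1). Payoff $0.
Bidding $2436.6: you win and pay $1889.1. Payoff $1486.2 − $1889.1 = −$402.9.
The competing bid $1889.1 lies between your value and your inflated bid, so overbidding wins an item priced above your value.
Loss from deviating = $0 − (−$402.9) = $402.9.
Truthful bidding weakly dominates here: raising your bid can only win items priced above your value, and lowering it can only forfeit items priced below.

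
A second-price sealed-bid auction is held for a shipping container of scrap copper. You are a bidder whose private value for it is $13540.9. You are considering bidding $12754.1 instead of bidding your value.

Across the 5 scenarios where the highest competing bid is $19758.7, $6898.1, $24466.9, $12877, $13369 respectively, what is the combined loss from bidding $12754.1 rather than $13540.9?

$835.8

The deviation costs you only when the competing bid falls strictly between $12754.1 and $13540.9; elsewhere both bids give the same outcome.
$19758.7: outcomes coincide → loss $0.
$6898.1: outcomes coincide → loss $0.
$24466.9: outcomes coincide → loss $0.
$12877: truthful payoff $663.9, deviation payoff $0 → loss $663.9.
$13369: truthful payoff $171.9, deviation payoff $0 → loss $171.9.
Total loss = $663.9 + $171.9 = $835.8.
Truthful bidding weakly dominates here: raising your bid can only win items priced above your value, and lowering it can only forfeit items priced below.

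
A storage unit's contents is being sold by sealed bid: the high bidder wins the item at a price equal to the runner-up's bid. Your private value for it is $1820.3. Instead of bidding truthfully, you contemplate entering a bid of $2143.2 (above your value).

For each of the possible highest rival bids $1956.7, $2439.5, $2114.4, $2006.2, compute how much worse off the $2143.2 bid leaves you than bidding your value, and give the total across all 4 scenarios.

$616.4

The deviation costs you only when the competing bid falls strictly between $1820.3 and $2143.2; elsewhere both bids give the same outcome.
$1956.7: truthful payoff $0, deviation payoff −$136.4 → loss $136.4.
$2439.5: outcomes coincide → loss $0.
$2114.4: truthful payoff $0, deviation payoff −$294.1 → loss $294.1.
$2006.2: truthful payoff $0, deviation payoff −$185.9 → loss $185.9.
Total loss = $136.4 + $294.1 + $185.9 = $616.4.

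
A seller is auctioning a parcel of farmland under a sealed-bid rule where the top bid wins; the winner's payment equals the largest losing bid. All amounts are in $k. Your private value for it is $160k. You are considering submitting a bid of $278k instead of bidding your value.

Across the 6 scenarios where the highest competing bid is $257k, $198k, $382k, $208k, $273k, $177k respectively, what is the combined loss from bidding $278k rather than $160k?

$313k

The deviation costs you only when the competing bid falls strictly between $160k and $278k; elsewhere both bids give the same outcome.
$257k: truthful payoff $0k, deviation payoff −$97k → loss $97k.
$198k: truthful payoff $0k, deviation payoff −$38k → loss $38k.
$382k: outcomes coincide → loss $0k.
$208k: truthful payoff $0k, deviation payoff −$48k → loss $48k.
$273k: truthful payoff $0k, deviation payoff −$113k → loss $113k.
$177k: truthful payoff $0k, deviation payoff −$17k → loss $17k.
Total loss = $97k + $38k + $48k + $113k + $17k = $313k.
Because the price is fixed by the runner-up's bid, deviating from your value can only change a good outcome into a bad one — never the reverse.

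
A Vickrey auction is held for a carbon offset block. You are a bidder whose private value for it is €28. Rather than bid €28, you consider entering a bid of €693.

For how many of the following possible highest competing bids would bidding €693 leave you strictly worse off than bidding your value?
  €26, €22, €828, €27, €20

0

The deviation hurts exactly when the highest competing bid lies strictly between €28 and €693 — overbidding then wins at a price above your value.
€26: below both → same outcome either way.
€22: below both → same outcome either way.
€828: above both → same outcome either way.
€27: below both → same outcome either way.
€20: below both → same outcome either way.
Count: 0.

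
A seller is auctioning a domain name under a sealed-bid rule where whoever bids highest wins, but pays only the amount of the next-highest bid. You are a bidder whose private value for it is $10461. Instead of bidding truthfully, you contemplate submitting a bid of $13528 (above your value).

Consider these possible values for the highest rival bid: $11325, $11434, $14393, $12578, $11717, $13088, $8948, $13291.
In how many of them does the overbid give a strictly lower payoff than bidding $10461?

The deviation hurts exactly when the highest competing bid lies strictly between $10461 and $13528 — overbidding then wins at a price above your value.
$11325: inside the interval → strictly worse (loss $864).
$11434: inside the interval → strictly worse (loss $973).
$14393: above both → same outcome either way.
$12578: inside the interval → strictly worse (loss $2117).
$11717: inside the interval → strictly worse (loss $1256).
$13088: inside the interval → strictly worse (loss $2627).
$8948: below both → same outcome either way.
$13291: inside the interval → strictly worse (loss $2830).
Count: 6.

6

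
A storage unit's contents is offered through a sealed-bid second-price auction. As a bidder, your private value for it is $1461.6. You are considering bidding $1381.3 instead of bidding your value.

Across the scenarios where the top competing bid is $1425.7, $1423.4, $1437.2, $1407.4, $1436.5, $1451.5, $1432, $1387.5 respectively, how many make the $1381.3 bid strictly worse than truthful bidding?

The deviation hurts exactly when the highest competing bid lies strictly between $1381.3 and $1461.6 — underbidding then forfeits a profitable win.
$1425.7: inside the interval → strictly worse (loss $35.9).
$1423.4: inside the interval → strictly worse (loss $38.2).
$1437.2: inside the interval → strictly worse (loss $24.4).
$1407.4: inside the interval → strictly worse (loss $54.2).
$1436.5: inside the interval → strictly worse (loss $25.1).
$1451.5: inside the interval → strictly worse (loss $10.1).
$1432: inside the interval → strictly worse (loss $29.6).
$1387.5: inside the interval → strictly worse (loss $74.1).
Count: 8.

8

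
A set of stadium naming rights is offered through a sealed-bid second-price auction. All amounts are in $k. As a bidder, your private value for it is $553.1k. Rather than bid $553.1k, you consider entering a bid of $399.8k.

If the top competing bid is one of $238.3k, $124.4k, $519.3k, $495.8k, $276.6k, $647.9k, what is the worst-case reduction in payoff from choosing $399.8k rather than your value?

$238.3k: same outcome either way → loss $0k.
$124.4k: same outcome either way → loss $0k.
$519.3k: truthful gives $33.8k, deviation gives $0k → loss $33.8k.
$495.8k: truthful gives $57.3k, deviation gives $0k → loss $57.3k.
$276.6k: same outcome either way → loss $0k.
$647.9k: same outcome either way → loss $0k.
Maximum loss: $57.3k.

$57.3k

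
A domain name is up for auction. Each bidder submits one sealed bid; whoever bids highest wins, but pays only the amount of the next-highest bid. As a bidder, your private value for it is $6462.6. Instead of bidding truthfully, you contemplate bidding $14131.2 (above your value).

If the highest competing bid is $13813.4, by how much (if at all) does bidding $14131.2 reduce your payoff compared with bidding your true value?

$7350.8

Bidding your value $6462.6: you lose (since $6462.6 < $13813.4). Payoff $0.
Bidding $14131.2: you win and pay $13813.4. Payoff $6462.6 − $13813.4 = −$7350.8.
The competing bid $13813.4 lies between your value and your inflated bid, so overbidding wins an item priced above your value.
Loss from deviating = $0 − (−$7350.8) = $7350.8.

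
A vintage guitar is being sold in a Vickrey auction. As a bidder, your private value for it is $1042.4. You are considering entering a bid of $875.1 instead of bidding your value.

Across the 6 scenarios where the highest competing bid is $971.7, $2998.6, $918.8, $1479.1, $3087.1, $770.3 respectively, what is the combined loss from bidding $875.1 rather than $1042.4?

The deviation costs you only when the competing bid falls strictly between $875.1 and $1042.4; elsewhere both bids give the same outcome.
$971.7: truthful payoff $70.7, deviation payoff $0 → loss $70.7.
$2998.6: outcomes coincide → loss $0.
$918.8: truthful payoff $123.6, deviation payoff $0 → loss $123.6.
$1479.1: outcomes coincide → loss $0.
$3087.1: outcomes coincide → loss $0.
$770.3: outcomes coincide → loss $0.
Total loss = $70.7 + $123.6 = $194.3.

$194.3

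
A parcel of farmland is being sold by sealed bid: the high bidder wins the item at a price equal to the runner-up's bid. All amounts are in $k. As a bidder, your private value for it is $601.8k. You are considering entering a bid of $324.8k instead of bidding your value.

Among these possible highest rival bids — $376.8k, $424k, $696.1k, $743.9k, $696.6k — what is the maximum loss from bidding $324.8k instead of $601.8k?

$225k

$376.8k: truthful gives $225k, deviation gives $0k → loss $225k.
$424k: truthful gives $177.8k, deviation gives $0k → loss $177.8k.
$696.1k: same outcome either way → loss $0k.
$743.9k: same outcome either way → loss $0k.
$696.6k: same outcome either way → loss $0k.
Maximum loss: $225k.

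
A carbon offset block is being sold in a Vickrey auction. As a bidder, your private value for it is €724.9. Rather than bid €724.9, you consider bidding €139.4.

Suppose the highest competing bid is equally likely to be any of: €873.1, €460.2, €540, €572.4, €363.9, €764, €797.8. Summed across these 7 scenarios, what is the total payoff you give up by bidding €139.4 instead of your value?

The deviation costs you only when the competing bid falls strictly between €139.4 and €724.9; elsewhere both bids give the same outcome.
€873.1: outcomes coincide → loss €0.
€460.2: truthful payoff €264.7, deviation payoff €0 → loss €264.7.
€540: truthful payoff €184.9, deviation payoff €0 → loss €184.9.
€572.4: truthful payoff €152.5, deviation payoff €0 → loss €152.5.
€363.9: truthful payoff €361, deviation payoff €0 → loss €361.
€764: outcomes coincide → loss €0.
€797.8: outcomes coincide → loss €0.
Total loss = €264.7 + €184.9 + €152.5 + €361 = €963.1.
Truthful bidding weakly dominates here: raising your bid can only win items priced above your value, and lowering it can only forfeit items priced below.

€963.1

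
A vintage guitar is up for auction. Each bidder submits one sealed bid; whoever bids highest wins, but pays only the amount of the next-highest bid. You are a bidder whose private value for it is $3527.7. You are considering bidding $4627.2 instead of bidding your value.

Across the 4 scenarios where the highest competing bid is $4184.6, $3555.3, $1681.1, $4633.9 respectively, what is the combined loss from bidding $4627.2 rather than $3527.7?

$684.5

The deviation costs you only when the competing bid falls strictly between $3527.7 and $4627.2; elsewhere both bids give the same outcome.
$4184.6: truthful payoff $0, deviation payoff −$656.9 → loss $656.9.
$3555.3: truthful payoff $0, deviation payoff −$27.6 → loss $27.6.
$1681.1: outcomes coincide → loss $0.
$4633.9: outcomes coincide → loss $0.
Total loss = $656.9 + $27.6 = $684.5.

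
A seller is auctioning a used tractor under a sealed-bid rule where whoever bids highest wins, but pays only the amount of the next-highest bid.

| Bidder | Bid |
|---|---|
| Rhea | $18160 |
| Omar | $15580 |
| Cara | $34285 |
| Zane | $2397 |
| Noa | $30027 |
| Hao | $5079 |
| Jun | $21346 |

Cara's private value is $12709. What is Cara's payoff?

−$17318

Highest bid: Cara at $34285, so Cara wins.
Second-highest bid: Noa at $30027 — that is the price the winner pays.
Cara's payoff = value − price = $12709 − $30027 = −$17318.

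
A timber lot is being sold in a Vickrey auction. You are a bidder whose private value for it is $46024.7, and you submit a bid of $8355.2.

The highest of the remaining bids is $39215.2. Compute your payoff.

$0

Your bid $8355.2 is below the highest competing bid $39215.2, so you lose.
A losing bidder pays nothing and receives nothing: payoff = $0.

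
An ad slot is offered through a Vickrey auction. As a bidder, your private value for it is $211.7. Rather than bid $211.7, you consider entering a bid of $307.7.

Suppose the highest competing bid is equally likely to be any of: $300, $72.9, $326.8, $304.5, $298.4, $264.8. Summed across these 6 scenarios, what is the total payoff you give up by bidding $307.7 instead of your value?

The deviation costs you only when the competing bid falls strictly between $211.7 and $307.7; elsewhere both bids give the same outcome.
$300: truthful payoff $0, deviation payoff −$88.3 → loss $88.3.
$72.9: outcomes coincide → loss $0.
$326.8: outcomes coincide → loss $0.
$304.5: truthful payoff $0, deviation payoff −$92.8 → loss $92.8.
$298.4: truthful payoff $0, deviation payoff −$86.7 → loss $86.7.
$264.8: truthful payoff $0, deviation payoff −$53.1 → loss $53.1.
Total loss = $88.3 + $92.8 + $86.7 + $53.1 = $320.9.
In a second-price auction your bid sets only whether you win, not what you pay, so bidding your true value is weakly dominant.

$320.9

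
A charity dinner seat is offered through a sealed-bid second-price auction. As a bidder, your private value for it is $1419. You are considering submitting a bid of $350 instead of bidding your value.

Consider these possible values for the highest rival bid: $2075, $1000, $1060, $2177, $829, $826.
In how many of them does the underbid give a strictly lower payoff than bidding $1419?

4

The deviation hurts exactly when the highest competing bid lies strictly between $350 and $1419 — underbidding then forfeits a profitable win.
$2075: above both → same outcome either way.
$1000: inside the interval → strictly worse (loss $419).
$1060: inside the interval → strictly worse (loss $359).
$2177: above both → same outcome either way.
$829: inside the interval → strictly worse (loss $590).
$826: inside the interval → strictly worse (loss $593).
Count: 4.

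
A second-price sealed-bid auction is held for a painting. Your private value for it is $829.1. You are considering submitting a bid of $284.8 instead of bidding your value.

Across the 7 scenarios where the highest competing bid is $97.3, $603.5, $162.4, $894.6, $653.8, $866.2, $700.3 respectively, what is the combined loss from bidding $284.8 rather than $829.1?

The deviation costs you only when the competing bid falls strictly between $284.8 and $829.1; elsewhere both bids give the same outcome.
$97.3: outcomes coincide → loss $0.
$603.5: truthful payoff $225.6, deviation payoff $0 → loss $225.6.
$162.4: outcomes coincide → loss $0.
$894.6: outcomes coincide → loss $0.
$653.8: truthful payoff $175.3, deviation payoff $0 → loss $175.3.
$866.2: outcomes coincide → loss $0.
$700.3: truthful payoff $128.8, deviation payoff $0 → loss $128.8.
Total loss = $225.6 + $175.3 + $128.8 = $529.7.

$529.7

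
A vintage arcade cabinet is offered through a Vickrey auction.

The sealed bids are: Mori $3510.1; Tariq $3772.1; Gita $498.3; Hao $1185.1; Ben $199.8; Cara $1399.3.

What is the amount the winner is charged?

$3510.1

Highest bid: Tariq at $3772.1, so Tariq wins.
Second-highest bid: Mori at $3510.1 — that is the price the winner pays.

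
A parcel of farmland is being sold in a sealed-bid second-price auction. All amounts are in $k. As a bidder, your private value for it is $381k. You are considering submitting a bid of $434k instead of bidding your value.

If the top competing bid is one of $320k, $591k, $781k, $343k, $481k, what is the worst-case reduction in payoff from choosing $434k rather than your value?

$0k

$320k: same outcome either way → loss $0k.
$591k: same outcome either way → loss $0k.
$781k: same outcome either way → loss $0k.
$343k: same outcome either way → loss $0k.
$481k: same outcome either way → loss $0k.
Maximum loss: $0k.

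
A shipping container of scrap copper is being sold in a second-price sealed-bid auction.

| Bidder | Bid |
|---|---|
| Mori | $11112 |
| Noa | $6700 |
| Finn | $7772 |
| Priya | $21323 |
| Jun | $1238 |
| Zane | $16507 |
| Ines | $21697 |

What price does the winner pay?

Highest bid: Ines at $21697, so Ines wins.
Second-highest bid: Priya at $21323 — that is the price the winner pays.

$21323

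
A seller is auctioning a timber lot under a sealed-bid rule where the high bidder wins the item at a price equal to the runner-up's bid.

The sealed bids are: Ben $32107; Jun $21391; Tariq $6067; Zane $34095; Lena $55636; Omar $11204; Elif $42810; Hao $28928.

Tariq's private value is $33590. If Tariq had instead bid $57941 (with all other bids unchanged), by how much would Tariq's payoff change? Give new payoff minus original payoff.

The highest bid among the other bidders is $55636; Tariq's bid doesn't change that.
Original bid $6067: Tariq is not highest (top rival bid is $55636); payoff $0.
Alternative bid $57941: Tariq is highest, pays the top rival bid $55636; payoff $33590 − $55636 = −$22046.
Change in payoff = −$22046 − ($0) = −$22046.

−$22046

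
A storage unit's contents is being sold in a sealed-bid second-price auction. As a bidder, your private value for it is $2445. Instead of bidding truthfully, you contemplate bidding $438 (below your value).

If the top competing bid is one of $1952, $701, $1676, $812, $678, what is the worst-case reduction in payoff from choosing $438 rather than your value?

$1952: truthful gives $493, deviation gives $0 → loss $493.
$701: truthful gives $1744, deviation gives $0 → loss $1744.
$1676: truthful gives $769, deviation gives $0 → loss $769.
$812: truthful gives $1633, deviation gives $0 → loss $1633.
$678: truthful gives $1767, deviation gives $0 → loss $1767.
Maximum loss: $1767.

$1767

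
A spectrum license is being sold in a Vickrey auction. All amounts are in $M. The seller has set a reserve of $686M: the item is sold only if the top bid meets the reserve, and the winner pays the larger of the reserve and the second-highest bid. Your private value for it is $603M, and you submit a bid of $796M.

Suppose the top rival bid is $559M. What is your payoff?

Your bid $796M is the highest and exceeds the reserve.
Price = max(second-highest bid, reserve) = max($559M, $686M) = $686M.
Payoff = $603M − $686M = −$83M.

−$83M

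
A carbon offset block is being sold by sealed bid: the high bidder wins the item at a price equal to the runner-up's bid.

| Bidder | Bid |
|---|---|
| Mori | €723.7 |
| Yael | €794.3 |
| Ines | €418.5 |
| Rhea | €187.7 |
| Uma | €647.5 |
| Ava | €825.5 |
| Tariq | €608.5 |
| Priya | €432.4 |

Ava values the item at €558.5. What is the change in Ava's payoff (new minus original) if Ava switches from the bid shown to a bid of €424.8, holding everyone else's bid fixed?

The highest bid among the other bidders is €794.3; Ava's bid doesn't change that.
Original bid €825.5: Ava is highest, pays the top rival bid €794.3; payoff €558.5 − €794.3 = −€235.8.
Alternative bid €424.8: Ava is not highest (top rival bid is €794.3); payoff €0.
Change in payoff = €0 − (−€235.8) = €235.8.

€235.8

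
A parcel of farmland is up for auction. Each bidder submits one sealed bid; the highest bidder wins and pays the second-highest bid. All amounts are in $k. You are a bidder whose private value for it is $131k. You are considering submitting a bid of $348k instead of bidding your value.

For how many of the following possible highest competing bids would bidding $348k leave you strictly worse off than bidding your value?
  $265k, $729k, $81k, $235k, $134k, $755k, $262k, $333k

The deviation hurts exactly when the highest competing bid lies strictly between $131k and $348k — overbidding then wins at a price above your value.
$265k: inside the interval → strictly worse (loss $134k).
$729k: above both → same outcome either way.
$81k: below both → same outcome either way.
$235k: inside the interval → strictly worse (loss $104k).
$134k: inside the interval → strictly worse (loss $3k).
$755k: above both → same outcome either way.
$262k: inside the interval → strictly worse (loss $131k).
$333k: inside the interval → strictly worse (loss $202k).
Count: 5.

5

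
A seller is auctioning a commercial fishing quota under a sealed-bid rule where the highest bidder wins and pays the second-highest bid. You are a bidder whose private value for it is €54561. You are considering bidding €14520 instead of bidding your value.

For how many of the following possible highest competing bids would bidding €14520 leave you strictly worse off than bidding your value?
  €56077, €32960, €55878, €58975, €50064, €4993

The deviation hurts exactly when the highest competing bid lies strictly between €14520 and €54561 — underbidding then forfeits a profitable win.
€56077: above both → same outcome either way.
€32960: inside the interval → strictly worse (loss €21601).
€55878: above both → same outcome either way.
€58975: above both → same outcome either way.
€50064: inside the interval → strictly worse (loss €4497).
€4993: below both → same outcome either way.
Count: 2.

2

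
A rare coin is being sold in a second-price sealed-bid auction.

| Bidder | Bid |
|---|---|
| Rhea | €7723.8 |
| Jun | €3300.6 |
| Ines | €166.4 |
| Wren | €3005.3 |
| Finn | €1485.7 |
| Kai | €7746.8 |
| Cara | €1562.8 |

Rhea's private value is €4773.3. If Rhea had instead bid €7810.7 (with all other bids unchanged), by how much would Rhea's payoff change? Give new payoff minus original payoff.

−€2973.5

The highest bid among the other bidders is €7746.8; Rhea's bid doesn't change that.
Original bid €7723.8: Rhea is not highest (top rival bid is €7746.8); payoff €0.
Alternative bid €7810.7: Rhea is highest, pays the top rival bid €7746.8; payoff €4773.3 − €7746.8 = −€2973.5.
Change in payoff = −€2973.5 − (€0) = −€2973.5.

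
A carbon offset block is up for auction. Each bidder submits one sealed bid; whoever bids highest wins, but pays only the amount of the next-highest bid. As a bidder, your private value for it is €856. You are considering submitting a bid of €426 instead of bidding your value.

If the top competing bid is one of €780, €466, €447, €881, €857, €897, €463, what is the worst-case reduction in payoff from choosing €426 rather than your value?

€409

€780: truthful gives €76, deviation gives €0 → loss €76.
€466: truthful gives €390, deviation gives €0 → loss €390.
€447: truthful gives €409, deviation gives €0 → loss €409.
€881: same outcome either way → loss €0.
€857: same outcome either way → loss €0.
€897: same outcome either way → loss €0.
€463: truthful gives €393, deviation gives €0 → loss €393.
Maximum loss: €409.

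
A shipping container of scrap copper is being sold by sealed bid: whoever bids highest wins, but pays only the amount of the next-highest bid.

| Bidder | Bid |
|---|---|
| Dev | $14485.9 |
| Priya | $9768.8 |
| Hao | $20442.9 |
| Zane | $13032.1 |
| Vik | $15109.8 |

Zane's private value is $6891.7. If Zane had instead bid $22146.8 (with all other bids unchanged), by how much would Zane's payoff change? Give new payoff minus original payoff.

The highest bid among the other bidders is $20442.9; Zane's bid doesn't change that.
Original bid $13032.1: Zane is not highest (top rival bid is $20442.9); payoff $0.
Alternative bid $22146.8: Zane is highest, pays the top rival bid $20442.9; payoff $6891.7 − $20442.9 = −$13551.2.
Change in payoff = −$13551.2 − ($0) = −$13551.2.

−$13551.2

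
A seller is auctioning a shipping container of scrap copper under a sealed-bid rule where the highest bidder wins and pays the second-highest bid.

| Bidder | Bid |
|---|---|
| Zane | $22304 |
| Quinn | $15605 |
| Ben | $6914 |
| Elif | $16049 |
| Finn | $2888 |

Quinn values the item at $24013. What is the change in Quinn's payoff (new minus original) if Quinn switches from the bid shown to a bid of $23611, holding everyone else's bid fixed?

$1709

The highest bid among the other bidders is $22304; Quinn's bid doesn't change that.
Original bid $15605: Quinn is not highest (top rival bid is $22304); payoff $0.
Alternative bid $23611: Quinn is highest, pays the top rival bid $22304; payoff $24013 − $22304 = $1709.
Change in payoff = $1709 − ($0) = $1709.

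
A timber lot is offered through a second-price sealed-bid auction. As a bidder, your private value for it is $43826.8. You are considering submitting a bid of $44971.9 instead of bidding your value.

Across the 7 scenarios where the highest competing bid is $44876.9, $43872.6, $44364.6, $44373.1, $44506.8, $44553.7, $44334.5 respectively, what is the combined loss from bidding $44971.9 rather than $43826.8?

$4094.6

The deviation costs you only when the competing bid falls strictly between $43826.8 and $44971.9; elsewhere both bids give the same outcome.
$44876.9: truthful payoff $0, deviation payoff −$1050.1 → loss $1050.1.
$43872.6: truthful payoff $0, deviation payoff −$45.8 → loss $45.8.
$44364.6: truthful payoff $0, deviation payoff −$537.8 → loss $537.8.
$44373.1: truthful payoff $0, deviation payoff −$546.3 → loss $546.3.
$44506.8: truthful payoff $0, deviation payoff −$680 → loss $680.
$44553.7: truthful payoff $0, deviation payoff −$726.9 → loss $726.9.
$44334.5: truthful payoff $0, deviation payoff −$507.7 → loss $507.7.
Total loss = $1050.1 + $45.8 + $537.8 + $546.3 + $680 + $726.9 + $507.7 = $4094.6.
In a second-price auction your bid sets only whether you win, not what you pay, so bidding your true value is weakly dominant.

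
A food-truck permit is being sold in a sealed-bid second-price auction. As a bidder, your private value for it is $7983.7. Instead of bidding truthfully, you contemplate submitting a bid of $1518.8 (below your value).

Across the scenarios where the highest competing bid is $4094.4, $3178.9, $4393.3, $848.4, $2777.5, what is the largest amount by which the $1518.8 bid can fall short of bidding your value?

$5206.2

$4094.4: truthful gives $3889.3, deviation gives $0 → loss $3889.3.
$3178.9: truthful gives $4804.8, deviation gives $0 → loss $4804.8.
$4393.3: truthful gives $3590.4, deviation gives $0 → loss $3590.4.
$848.4: same outcome either way → loss $0.
$2777.5: truthful gives $5206.2, deviation gives $0 → loss $5206.2.
Maximum loss: $5206.2.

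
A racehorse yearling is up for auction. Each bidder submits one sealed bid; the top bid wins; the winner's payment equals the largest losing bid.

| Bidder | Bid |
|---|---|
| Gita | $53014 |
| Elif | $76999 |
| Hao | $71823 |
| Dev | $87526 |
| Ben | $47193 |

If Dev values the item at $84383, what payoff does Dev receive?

$7384

Highest bid: Dev at $87526, so Dev wins.
Second-highest bid: Elif at $76999 — that is the price the winner pays.
Dev's payoff = value − price = $84383 − $76999 = $7384.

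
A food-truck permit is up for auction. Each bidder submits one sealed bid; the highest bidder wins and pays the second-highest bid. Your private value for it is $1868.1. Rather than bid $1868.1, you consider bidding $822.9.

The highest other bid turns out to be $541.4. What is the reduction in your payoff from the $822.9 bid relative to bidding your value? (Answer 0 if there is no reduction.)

Bidding your value $1868.1: you win (since $1868.1 > $541.4) and pay $541.4. Payoff $1326.7.
Bidding $822.9: you win and pay $541.4. Payoff $1868.1 − $541.4 = $1326.7.
Difference = $1326.7 − $1326.7 = $0; both bids lead to the same outcome because the competing bid is below both your value and your alternative bid.

$0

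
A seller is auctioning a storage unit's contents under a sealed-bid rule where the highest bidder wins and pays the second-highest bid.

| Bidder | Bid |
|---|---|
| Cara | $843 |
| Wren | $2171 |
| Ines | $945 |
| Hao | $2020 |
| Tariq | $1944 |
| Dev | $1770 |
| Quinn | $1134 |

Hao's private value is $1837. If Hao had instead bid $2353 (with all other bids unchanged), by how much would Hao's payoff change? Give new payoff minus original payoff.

The highest bid among the other bidders is $2171; Hao's bid doesn't change that.
Original bid $2020: Hao is not highest (top rival bid is $2171); payoff $0.
Alternative bid $2353: Hao is highest, pays the top rival bid $2171; payoff $1837 − $2171 = −$334.
Change in payoff = −$334 − ($0) = −$334.

−$334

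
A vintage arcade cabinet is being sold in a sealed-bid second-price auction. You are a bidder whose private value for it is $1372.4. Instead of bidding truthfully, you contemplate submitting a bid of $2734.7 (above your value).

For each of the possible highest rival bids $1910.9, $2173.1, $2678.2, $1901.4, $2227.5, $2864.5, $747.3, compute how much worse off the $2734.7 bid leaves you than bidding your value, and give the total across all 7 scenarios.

The deviation costs you only when the competing bid falls strictly between $1372.4 and $2734.7; elsewhere both bids give the same outcome.
$1910.9: truthful payoff $0, deviation payoff −$538.5 → loss $538.5.
$2173.1: truthful payoff $0, deviation payoff −$800.7 → loss $800.7.
$2678.2: truthful payoff $0, deviation payoff −$1305.8 → loss $1305.8.
$1901.4: truthful payoff $0, deviation payoff −$529 → loss $529.
$2227.5: truthful payoff $0, deviation payoff −$855.1 → loss $855.1.
$2864.5: outcomes coincide → loss $0.
$747.3: outcomes coincide → loss $0.
Total loss = $538.5 + $800.7 + $1305.8 + $529 + $855.1 = $4029.1.

$4029.1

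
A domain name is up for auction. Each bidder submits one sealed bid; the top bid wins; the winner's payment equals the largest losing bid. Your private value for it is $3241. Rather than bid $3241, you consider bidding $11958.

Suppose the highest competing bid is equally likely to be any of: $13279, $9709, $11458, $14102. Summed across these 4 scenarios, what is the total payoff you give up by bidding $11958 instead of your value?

The deviation costs you only when the competing bid falls strictly between $3241 and $11958; elsewhere both bids give the same outcome.
$13279: outcomes coincide → loss $0.
$9709: truthful payoff $0, deviation payoff −$6468 → loss $6468.
$11458: truthful payoff $0, deviation payoff −$8217 → loss $8217.
$14102: outcomes coincide → loss $0.
Total loss = $6468 + $8217 = $14685.
Truthful bidding weakly dominates here: raising your bid can only win items priced above your value, and lowering it can only forfeit items priced below.

$14685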